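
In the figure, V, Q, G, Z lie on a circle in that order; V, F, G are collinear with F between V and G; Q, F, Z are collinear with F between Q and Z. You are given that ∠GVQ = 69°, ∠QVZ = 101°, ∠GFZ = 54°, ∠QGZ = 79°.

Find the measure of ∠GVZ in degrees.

1. ∠GZQ = 69°  [same arc QG]
2. ∠GQZ = 32°  [△QGZ]
3. ∠GVZ = 32°  [same arc GZ]

∠GVZ = 32°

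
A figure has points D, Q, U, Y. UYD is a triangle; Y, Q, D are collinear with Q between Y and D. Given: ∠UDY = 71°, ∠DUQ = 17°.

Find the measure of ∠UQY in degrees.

1. ∠QDU = 71°  [Q on ray DY]
2. ∠DQU = 92°  [△UQD]
3. ∠UQY = 88°  [linear pair at Q on YD]

∠UQY = 88°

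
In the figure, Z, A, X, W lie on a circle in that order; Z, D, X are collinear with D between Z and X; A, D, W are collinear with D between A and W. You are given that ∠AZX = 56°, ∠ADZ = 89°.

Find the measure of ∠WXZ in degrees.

1. ∠AWX = 56°  [same arc AX]
2. ∠WDX = 89°  [vertical angles at D]
3. ∠WXZ = 35°  [△XDW]

∠WXZ = 35°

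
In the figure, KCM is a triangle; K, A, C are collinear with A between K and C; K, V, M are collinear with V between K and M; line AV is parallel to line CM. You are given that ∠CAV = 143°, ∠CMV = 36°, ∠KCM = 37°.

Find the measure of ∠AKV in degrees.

1. ∠CMK = 36°  [V on ray MK]
2. ∠CKM = 107°  [△KCM]
3. ∠AKV = 107°  [A on KC, V on KM]

∠AKV = 107°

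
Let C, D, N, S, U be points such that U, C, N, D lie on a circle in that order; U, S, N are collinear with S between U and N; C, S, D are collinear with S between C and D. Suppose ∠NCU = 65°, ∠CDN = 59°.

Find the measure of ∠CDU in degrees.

∠CDU = 56°

1. ∠CUN = 59°  [same arc CN]
2. ∠CNU = 56°  [△UCN]
3. ∠CDU = 56°  [same arc UC]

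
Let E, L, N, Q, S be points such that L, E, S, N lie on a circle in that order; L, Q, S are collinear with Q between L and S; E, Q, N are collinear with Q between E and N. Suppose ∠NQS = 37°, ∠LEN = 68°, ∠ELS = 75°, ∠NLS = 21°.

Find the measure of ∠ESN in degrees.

∠ESN = 84°

1. ∠ENS = 75°  [same arc ES]
2. ∠NES = 21°  [same arc SN]
3. ∠ESN = 84°  [△ESN]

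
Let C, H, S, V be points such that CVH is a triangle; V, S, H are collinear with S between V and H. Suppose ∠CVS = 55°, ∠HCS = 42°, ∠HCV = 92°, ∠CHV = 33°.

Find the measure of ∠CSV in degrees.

1. ∠CHS = 33°  [S on ray HV]
2. ∠CSH = 105°  [△CSH]
3. ∠CSV = 75°  [linear pair at S on VH]

∠CSV = 75°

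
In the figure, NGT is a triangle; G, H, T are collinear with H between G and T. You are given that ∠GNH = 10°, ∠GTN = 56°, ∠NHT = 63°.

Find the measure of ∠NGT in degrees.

∠NGT = 53°

1. ∠GHN = 117°  [linear pair at H on GT]
2. ∠HGN = 53°  [△NGH]
3. ∠NGT = 53°  [H on ray GT]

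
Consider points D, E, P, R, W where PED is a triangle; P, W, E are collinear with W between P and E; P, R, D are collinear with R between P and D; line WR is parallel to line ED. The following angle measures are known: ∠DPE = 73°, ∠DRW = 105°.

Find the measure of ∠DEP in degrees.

∠DEP = 32°

1. ∠RPW = 73°  [W on PE, R on PD]
2. ∠PRW = 75°  [linear pair at R on PD]
3. ∠PWR = 32°  [△PWR]
4. ∠DEP = 32°  [WR∥ED, corresponding at W]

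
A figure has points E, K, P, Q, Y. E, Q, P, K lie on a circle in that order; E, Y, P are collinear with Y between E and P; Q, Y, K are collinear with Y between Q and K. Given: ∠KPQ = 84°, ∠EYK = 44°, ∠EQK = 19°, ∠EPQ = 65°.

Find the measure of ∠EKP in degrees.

∠EKP = 90°

1. ∠KEQ = 96°  [cyclic EQPK, opposite ∠E+∠P]
2. ∠EPK = 19°  [same arc EK]
3. ∠EKQ = 65°  [△EQK]
4. ∠KEP = 71°  [△EYK]
5. ∠EKP = 90°  [△EPK]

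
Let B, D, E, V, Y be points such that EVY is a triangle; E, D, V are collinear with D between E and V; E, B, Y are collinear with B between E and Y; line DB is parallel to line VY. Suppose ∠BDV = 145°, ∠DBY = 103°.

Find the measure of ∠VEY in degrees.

∠VEY = 68°

1. ∠BDE = 35°  [linear pair at D on EV]
2. ∠DBE = 77°  [linear pair at B on EY]
3. ∠BED = 68°  [△EDB]
4. ∠VEY = 68°  [D on EV, B on EY]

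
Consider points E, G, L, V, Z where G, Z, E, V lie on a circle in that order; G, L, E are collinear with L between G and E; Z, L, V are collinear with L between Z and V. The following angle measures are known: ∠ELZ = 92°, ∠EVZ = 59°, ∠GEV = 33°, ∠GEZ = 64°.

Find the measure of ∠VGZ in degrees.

∠VGZ = 83°

1. ∠EZV = 24°  [△ZLE]
2. ∠VEZ = 97°  [△ZEV]
3. ∠VGZ = 83°  [cyclic GZEV, opposite ∠G+∠E]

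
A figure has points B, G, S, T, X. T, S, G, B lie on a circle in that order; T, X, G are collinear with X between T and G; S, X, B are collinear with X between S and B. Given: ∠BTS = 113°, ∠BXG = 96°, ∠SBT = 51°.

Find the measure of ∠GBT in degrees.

∠GBT = 119°

1. ∠BST = 16°  [△TSB]
2. ∠BXT = 84°  [linear pair at X on TG]
3. ∠BTG = 45°  [△TXB]
4. ∠BGT = 16°  [same arc TB]
5. ∠GBT = 119°  [△TGB]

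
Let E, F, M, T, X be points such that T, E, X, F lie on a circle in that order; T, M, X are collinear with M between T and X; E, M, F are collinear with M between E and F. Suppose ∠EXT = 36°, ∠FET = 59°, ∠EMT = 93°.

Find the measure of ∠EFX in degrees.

1. ∠FXT = 59°  [same arc TF]
2. ∠FMX = 93°  [vertical angles at M]
3. ∠EFX = 28°  [△XMF]

∠EFX = 28°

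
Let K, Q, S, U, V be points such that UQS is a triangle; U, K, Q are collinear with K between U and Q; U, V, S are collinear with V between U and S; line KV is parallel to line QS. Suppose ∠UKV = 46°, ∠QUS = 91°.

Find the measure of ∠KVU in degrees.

∠KVU = 43°

1. ∠SQU = 46°  [KV∥QS, corresponding at K]
2. ∠QSU = 43°  [△UQS]
3. ∠KVU = 43°  [KV∥QS, corresponding at V]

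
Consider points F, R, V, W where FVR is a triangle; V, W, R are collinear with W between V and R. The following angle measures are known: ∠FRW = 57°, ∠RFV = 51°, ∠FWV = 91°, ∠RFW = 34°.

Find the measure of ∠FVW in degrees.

∠FVW = 72°

1. ∠FRV = 57°  [W on ray RV]
2. ∠FVR = 72°  [△FVR]
3. ∠FVW = 72°  [W on ray VR]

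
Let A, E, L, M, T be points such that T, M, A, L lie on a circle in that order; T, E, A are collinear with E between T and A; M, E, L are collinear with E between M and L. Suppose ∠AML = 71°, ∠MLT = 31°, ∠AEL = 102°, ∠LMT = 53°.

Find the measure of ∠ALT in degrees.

∠ALT = 56°

1. ∠ATL = 71°  [same arc AL]
2. ∠LAT = 53°  [same arc TL]
3. ∠ALT = 56°  [△TAL]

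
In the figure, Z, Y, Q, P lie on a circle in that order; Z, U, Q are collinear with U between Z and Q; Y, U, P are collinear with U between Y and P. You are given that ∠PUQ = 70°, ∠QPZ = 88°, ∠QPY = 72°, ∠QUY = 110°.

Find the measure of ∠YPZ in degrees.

∠YPZ = 16°

1. ∠PUZ = 110°  [linear pair at U on ZQ]
2. ∠PQZ = 38°  [△QUP]
3. ∠PZQ = 54°  [△ZQP]
4. ∠YPZ = 16°  [△ZUP]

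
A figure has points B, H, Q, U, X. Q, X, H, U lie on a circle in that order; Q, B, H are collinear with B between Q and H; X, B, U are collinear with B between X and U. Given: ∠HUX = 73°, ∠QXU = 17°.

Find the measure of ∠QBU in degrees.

1. ∠QHU = 17°  [same arc QU]
2. ∠HBU = 90°  [△HBU]
3. ∠QBU = 90°  [linear pair at B on QH]

∠QBU = 90°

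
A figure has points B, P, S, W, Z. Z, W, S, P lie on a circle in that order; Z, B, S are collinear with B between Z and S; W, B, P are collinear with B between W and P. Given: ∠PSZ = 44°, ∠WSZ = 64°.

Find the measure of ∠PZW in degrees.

1. ∠PWZ = 44°  [same arc ZP]
2. ∠WPZ = 64°  [same arc ZW]
3. ∠PZW = 72°  [△ZWP]

∠PZW = 72°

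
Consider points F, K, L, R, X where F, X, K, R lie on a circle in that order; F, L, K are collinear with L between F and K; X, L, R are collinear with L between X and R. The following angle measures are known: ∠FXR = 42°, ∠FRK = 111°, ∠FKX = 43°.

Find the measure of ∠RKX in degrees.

∠RKX = 85°

1. ∠FKR = 42°  [same arc FR]
2. ∠FXK = 69°  [cyclic FXKR, opposite ∠X+∠R]
3. ∠KFR = 27°  [△FKR]
4. ∠KFX = 68°  [△FXK]
5. ∠KXR = 27°  [same arc KR]
6. ∠KRX = 68°  [same arc XK]
7. ∠RKX = 85°  [△XKR]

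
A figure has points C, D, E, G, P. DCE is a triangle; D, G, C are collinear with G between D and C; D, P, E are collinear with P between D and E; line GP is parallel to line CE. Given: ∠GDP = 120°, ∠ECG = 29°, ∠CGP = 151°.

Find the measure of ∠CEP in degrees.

∠CEP = 31°

1. ∠CDE = 120°  [G on DC, P on DE]
2. ∠DCE = 29°  [G on ray CD]
3. ∠CED = 31°  [△DCE]
4. ∠CEP = 31°  [P on ray ED]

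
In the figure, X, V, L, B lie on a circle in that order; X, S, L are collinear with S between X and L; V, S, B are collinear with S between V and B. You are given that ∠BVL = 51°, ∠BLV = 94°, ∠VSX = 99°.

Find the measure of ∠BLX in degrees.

1. ∠LBV = 35°  [△VLB]
2. ∠BSL = 99°  [vertical angles at S]
3. ∠BLX = 46°  [△LSB]

∠BLX = 46°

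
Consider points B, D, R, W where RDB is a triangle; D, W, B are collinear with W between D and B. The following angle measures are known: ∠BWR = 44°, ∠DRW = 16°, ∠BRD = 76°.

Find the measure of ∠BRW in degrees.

∠BRW = 60°

1. ∠DWR = 136°  [linear pair at W on DB]
2. ∠RDW = 28°  [△RDW]
3. ∠BDR = 28°  [W on ray DB]
4. ∠DBR = 76°  [△RDB]
5. ∠RBW = 76°  [W on ray BD]
6. ∠BRW = 60°  [△RWB]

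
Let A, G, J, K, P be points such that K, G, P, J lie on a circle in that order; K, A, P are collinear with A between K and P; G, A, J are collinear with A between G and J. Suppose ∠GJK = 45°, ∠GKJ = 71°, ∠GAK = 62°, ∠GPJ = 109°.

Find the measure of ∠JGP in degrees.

1. ∠GPK = 45°  [same arc KG]
2. ∠GAP = 118°  [linear pair at A on KP]
3. ∠JGP = 17°  [△GAP]

∠JGP = 17°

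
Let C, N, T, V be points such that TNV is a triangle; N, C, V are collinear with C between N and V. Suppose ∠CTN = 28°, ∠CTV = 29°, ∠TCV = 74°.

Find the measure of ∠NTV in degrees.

1. ∠CVT = 77°  [△TCV]
2. ∠NCT = 106°  [linear pair at C on NV]
3. ∠NVT = 77°  [C on ray VN]
4. ∠CNT = 46°  [△TNC]
5. ∠TNV = 46°  [C on ray NV]
6. ∠NTV = 57°  [△TNV]

∠NTV = 57°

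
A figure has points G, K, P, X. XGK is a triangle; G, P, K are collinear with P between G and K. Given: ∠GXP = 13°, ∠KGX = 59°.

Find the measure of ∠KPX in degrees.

∠KPX = 72°

1. ∠PGX = 59°  [P on ray GK]
2. ∠GPX = 108°  [△XGP]
3. ∠KPX = 72°  [linear pair at P on GK]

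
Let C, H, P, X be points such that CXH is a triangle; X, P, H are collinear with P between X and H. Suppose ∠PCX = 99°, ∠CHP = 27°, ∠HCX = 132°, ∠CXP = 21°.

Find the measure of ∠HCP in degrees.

1. ∠CPX = 60°  [△CXP]
2. ∠CPH = 120°  [linear pair at P on XH]
3. ∠HCP = 33°  [△CPH]

∠HCP = 33°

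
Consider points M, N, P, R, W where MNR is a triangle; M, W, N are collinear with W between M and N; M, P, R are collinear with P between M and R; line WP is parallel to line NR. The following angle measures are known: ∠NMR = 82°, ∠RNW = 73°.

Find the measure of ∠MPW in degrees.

1. ∠MNR = 73°  [W on ray NM]
2. ∠MRN = 25°  [△MNR]
3. ∠MPW = 25°  [WP∥NR, corresponding at P]

∠MPW = 25°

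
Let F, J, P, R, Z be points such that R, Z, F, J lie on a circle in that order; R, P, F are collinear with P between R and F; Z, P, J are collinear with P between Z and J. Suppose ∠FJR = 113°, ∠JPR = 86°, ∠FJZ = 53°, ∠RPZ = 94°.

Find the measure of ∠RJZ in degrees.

∠RJZ = 60°

1. ∠FZR = 67°  [cyclic RZFJ, opposite ∠Z+∠J]
2. ∠FRZ = 53°  [same arc ZF]
3. ∠RFZ = 60°  [△RZF]
4. ∠RJZ = 60°  [same arc RZ]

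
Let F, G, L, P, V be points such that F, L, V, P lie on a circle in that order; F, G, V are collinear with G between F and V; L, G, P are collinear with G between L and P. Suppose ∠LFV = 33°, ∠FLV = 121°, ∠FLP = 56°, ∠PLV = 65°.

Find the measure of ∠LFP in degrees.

1. ∠LPV = 33°  [same arc LV]
2. ∠LVP = 82°  [△LVP]
3. ∠LFP = 98°  [cyclic FLVP, opposite ∠F+∠V]

∠LFP = 98°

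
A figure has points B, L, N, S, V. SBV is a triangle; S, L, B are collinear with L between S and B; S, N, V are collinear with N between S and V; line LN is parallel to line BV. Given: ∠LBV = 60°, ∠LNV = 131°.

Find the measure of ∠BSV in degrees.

∠BSV = 71°

1. ∠SBV = 60°  [L on ray BS]
2. ∠LNS = 49°  [linear pair at N on SV]
3. ∠NLS = 60°  [LN∥BV, corresponding at L]
4. ∠LSN = 71°  [△SLN]
5. ∠BSV = 71°  [L on SB, N on SV]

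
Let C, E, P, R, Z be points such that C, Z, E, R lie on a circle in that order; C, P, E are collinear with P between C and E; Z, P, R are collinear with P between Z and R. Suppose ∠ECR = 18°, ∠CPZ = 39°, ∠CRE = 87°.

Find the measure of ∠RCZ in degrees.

1. ∠EZR = 18°  [same arc ER]
2. ∠CER = 75°  [△CER]
3. ∠EPZ = 141°  [linear pair at P on CE]
4. ∠CEZ = 21°  [△ZPE]
5. ∠CZR = 75°  [same arc CR]
6. ∠CRZ = 21°  [same arc CZ]
7. ∠RCZ = 84°  [△CZR]

∠RCZ = 84°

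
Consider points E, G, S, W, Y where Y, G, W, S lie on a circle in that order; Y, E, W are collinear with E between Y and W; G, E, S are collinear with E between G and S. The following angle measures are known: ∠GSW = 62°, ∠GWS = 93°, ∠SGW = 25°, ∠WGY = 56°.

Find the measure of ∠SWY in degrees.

1. ∠SYW = 25°  [same arc WS]
2. ∠WSY = 124°  [cyclic YGWS, opposite ∠G+∠S]
3. ∠SWY = 31°  [△YWS]

∠SWY = 31°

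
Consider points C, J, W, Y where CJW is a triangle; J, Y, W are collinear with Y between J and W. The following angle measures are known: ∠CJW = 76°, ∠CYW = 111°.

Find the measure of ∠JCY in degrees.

∠JCY = 35°

1. ∠CJY = 76°  [Y on ray JW]
2. ∠CYJ = 69°  [linear pair at Y on JW]
3. ∠JCY = 35°  [△CJY]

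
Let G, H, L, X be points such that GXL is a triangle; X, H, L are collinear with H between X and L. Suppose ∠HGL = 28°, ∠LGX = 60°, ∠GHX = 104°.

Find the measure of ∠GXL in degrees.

1. ∠GHL = 76°  [linear pair at H on XL]
2. ∠GLH = 76°  [△GHL]
3. ∠GLX = 76°  [H on ray LX]
4. ∠GXL = 44°  [△GXL]

∠GXL = 44°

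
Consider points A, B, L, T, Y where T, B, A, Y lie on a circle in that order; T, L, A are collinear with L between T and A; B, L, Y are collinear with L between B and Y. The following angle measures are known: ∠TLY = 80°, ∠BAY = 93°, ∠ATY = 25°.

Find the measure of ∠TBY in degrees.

∠TBY = 18°

1. ∠BYT = 75°  [△TLY]
2. ∠BTY = 87°  [cyclic TBAY, opposite ∠T+∠A]
3. ∠TBY = 18°  [△TBY]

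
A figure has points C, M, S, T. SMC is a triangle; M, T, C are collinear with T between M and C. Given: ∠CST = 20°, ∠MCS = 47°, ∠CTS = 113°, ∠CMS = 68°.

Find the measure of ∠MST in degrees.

1. ∠MTS = 67°  [linear pair at T on MC]
2. ∠SMT = 68°  [T on ray MC]
3. ∠MST = 45°  [△SMT]

∠MST = 45°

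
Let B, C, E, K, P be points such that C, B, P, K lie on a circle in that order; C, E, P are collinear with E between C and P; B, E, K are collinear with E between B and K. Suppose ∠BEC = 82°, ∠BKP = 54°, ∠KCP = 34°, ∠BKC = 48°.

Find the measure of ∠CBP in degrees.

∠CBP = 78°

1. ∠BCP = 54°  [same arc BP]
2. ∠BPC = 48°  [same arc CB]
3. ∠CBP = 78°  [△CBP]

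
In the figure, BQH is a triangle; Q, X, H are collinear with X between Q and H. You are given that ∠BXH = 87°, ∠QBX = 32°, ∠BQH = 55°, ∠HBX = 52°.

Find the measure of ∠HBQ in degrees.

1. ∠BHX = 41°  [△BXH]
2. ∠BHQ = 41°  [X on ray HQ]
3. ∠HBQ = 84°  [△BQH]

∠HBQ = 84°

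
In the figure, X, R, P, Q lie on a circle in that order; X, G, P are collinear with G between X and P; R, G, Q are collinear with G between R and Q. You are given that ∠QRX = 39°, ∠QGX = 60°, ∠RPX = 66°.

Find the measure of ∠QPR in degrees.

1. ∠QPX = 39°  [same arc XQ]
2. ∠PGR = 60°  [vertical angles at G]
3. ∠PGQ = 120°  [linear pair at G on XP]
4. ∠PRQ = 54°  [△RGP]
5. ∠PQR = 21°  [△PGQ]
6. ∠QPR = 105°  [△RPQ]

∠QPR = 105°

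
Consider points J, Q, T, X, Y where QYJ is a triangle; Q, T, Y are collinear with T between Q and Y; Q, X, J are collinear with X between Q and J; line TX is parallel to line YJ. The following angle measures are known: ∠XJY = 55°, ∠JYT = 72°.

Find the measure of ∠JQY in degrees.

1. ∠QJY = 55°  [X on ray JQ]
2. ∠JYQ = 72°  [T on ray YQ]
3. ∠JQY = 53°  [△QYJ]

∠JQY = 53°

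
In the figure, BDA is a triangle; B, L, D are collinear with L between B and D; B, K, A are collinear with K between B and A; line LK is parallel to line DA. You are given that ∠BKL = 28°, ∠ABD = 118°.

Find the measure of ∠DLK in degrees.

1. ∠BAD = 28°  [LK∥DA, corresponding at K]
2. ∠ADB = 34°  [△BDA]
3. ∠BLK = 34°  [LK∥DA, corresponding at L]
4. ∠DLK = 146°  [linear pair at L on BD]

∠DLK = 146°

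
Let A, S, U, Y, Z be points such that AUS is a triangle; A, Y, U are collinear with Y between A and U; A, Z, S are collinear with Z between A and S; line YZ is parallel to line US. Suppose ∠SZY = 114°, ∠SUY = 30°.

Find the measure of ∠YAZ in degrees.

1. ∠AZY = 66°  [linear pair at Z on AS]
2. ∠AUS = 30°  [Y on ray UA]
3. ∠ASU = 66°  [YZ∥US, corresponding at Z]
4. ∠SAU = 84°  [△AUS]
5. ∠YAZ = 84°  [Y on AU, Z on AS]

∠YAZ = 84°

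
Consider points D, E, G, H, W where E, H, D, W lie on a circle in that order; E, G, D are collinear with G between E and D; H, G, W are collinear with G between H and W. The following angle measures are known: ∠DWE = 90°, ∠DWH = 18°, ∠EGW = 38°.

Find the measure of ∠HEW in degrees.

∠HEW = 88°

1. ∠DHE = 90°  [cyclic EHDW, opposite ∠H+∠W]
2. ∠DEH = 18°  [same arc HD]
3. ∠DGH = 38°  [vertical angles at G]
4. ∠EDH = 72°  [△EHD]
5. ∠EGH = 142°  [linear pair at G on ED]
6. ∠EWH = 72°  [same arc EH]
7. ∠EHW = 20°  [△EGH]
8. ∠HEW = 88°  [△EHW]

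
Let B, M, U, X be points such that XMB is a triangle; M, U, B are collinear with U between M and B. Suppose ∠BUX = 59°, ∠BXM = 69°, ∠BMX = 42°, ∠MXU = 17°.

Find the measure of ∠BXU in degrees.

1. ∠MBX = 69°  [△XMB]
2. ∠UBX = 69°  [U on ray BM]
3. ∠BXU = 52°  [△XUB]

∠BXU = 52°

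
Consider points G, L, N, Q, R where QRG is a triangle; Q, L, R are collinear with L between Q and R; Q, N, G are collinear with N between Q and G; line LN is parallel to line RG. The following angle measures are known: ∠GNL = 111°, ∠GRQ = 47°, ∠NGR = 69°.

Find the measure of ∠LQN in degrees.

∠LQN = 64°

1. ∠LNQ = 69°  [linear pair at N on QG]
2. ∠NLQ = 47°  [LN∥RG, corresponding at L]
3. ∠LQN = 64°  [△QLN]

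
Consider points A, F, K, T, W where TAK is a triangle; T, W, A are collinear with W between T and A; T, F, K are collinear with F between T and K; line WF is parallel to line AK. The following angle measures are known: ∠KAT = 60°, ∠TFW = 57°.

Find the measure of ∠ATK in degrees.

1. ∠FWT = 60°  [WF∥AK, corresponding at W]
2. ∠FTW = 63°  [△TWF]
3. ∠ATK = 63°  [W on TA, F on TK]

∠ATK = 63°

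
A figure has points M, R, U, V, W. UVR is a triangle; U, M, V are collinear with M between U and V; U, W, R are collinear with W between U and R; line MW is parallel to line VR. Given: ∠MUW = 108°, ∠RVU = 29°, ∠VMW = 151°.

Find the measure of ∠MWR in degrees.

∠MWR = 137°

1. ∠RUV = 108°  [M on UV, W on UR]
2. ∠URV = 43°  [△UVR]
3. ∠MWU = 43°  [MW∥VR, corresponding at W]
4. ∠MWR = 137°  [linear pair at W on UR]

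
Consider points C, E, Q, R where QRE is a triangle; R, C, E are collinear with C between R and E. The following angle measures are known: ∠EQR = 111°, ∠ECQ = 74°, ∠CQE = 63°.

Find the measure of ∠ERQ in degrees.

1. ∠CEQ = 43°  [△QCE]
2. ∠QER = 43°  [C on ray ER]
3. ∠ERQ = 26°  [△QRE]

∠ERQ = 26°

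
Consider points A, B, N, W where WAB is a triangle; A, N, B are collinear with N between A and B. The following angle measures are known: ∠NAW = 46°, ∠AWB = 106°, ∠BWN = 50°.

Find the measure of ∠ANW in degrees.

∠ANW = 78°

1. ∠BAW = 46°  [N on ray AB]
2. ∠ABW = 28°  [△WAB]
3. ∠NBW = 28°  [N on ray BA]
4. ∠BNW = 102°  [△WNB]
5. ∠ANW = 78°  [linear pair at N on AB]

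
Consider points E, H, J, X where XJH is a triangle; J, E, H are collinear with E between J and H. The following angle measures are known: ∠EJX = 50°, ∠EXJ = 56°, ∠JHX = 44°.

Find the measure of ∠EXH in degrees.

∠EXH = 30°

1. ∠JEX = 74°  [△XJE]
2. ∠EHX = 44°  [E on ray HJ]
3. ∠HEX = 106°  [linear pair at E on JH]
4. ∠EXH = 30°  [△XEH]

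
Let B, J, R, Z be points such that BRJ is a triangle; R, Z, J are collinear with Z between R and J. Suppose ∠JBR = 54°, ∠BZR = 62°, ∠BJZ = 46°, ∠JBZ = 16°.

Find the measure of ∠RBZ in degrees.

1. ∠BJR = 46°  [Z on ray JR]
2. ∠BRJ = 80°  [△BRJ]
3. ∠BRZ = 80°  [Z on ray RJ]
4. ∠RBZ = 38°  [△BRZ]

∠RBZ = 38°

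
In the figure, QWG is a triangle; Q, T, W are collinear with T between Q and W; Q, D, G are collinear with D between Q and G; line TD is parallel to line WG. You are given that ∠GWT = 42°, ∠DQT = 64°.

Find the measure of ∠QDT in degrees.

∠QDT = 74°

1. ∠GWQ = 42°  [T on ray WQ]
2. ∠GQW = 64°  [T on QW, D on QG]
3. ∠QGW = 74°  [△QWG]
4. ∠QDT = 74°  [TD∥WG, corresponding at D]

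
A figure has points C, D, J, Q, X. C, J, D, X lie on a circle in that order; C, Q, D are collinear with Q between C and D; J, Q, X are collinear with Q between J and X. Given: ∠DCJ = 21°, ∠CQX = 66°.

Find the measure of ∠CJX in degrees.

1. ∠DXJ = 21°  [same arc JD]
2. ∠DQX = 114°  [linear pair at Q on CD]
3. ∠CDX = 45°  [△DQX]
4. ∠CJX = 45°  [same arc CX]

∠CJX = 45°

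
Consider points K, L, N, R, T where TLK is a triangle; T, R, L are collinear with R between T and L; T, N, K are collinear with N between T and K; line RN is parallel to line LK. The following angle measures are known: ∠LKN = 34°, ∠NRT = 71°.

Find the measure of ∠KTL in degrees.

1. ∠LKT = 34°  [N on ray KT]
2. ∠KLT = 71°  [RN∥LK, corresponding at R]
3. ∠KTL = 75°  [△TLK]

∠KTL = 75°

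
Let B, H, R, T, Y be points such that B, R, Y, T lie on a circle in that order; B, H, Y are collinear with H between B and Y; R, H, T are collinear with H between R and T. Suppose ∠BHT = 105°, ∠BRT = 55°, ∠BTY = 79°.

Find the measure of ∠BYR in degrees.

1. ∠RHY = 105°  [vertical angles at H]
2. ∠BYT = 55°  [same arc BT]
3. ∠TBY = 46°  [△BYT]
4. ∠TRY = 46°  [same arc YT]
5. ∠BYR = 29°  [△RHY]

∠BYR = 29°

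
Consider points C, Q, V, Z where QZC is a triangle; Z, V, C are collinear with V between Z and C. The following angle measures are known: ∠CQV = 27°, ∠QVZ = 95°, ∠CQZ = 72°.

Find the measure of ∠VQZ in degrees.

1. ∠CVQ = 85°  [linear pair at V on ZC]
2. ∠QCV = 68°  [△QVC]
3. ∠QCZ = 68°  [V on ray CZ]
4. ∠CZQ = 40°  [△QZC]
5. ∠QZV = 40°  [V on ray ZC]
6. ∠VQZ = 45°  [△QZV]

∠VQZ = 45°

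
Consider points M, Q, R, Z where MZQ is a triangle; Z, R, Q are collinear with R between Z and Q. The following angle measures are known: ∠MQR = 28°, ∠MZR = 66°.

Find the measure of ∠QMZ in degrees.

1. ∠MQZ = 28°  [R on ray QZ]
2. ∠MZQ = 66°  [R on ray ZQ]
3. ∠QMZ = 86°  [△MZQ]

∠QMZ = 86°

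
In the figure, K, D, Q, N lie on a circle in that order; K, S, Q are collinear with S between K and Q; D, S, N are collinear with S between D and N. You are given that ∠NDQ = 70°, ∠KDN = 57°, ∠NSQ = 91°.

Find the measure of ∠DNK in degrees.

1. ∠NKQ = 70°  [same arc QN]
2. ∠KSN = 89°  [linear pair at S on KQ]
3. ∠DNK = 21°  [△KSN]

∠DNK = 21°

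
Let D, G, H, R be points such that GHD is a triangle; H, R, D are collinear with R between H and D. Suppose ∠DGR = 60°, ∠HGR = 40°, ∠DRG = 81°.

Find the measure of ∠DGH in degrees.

1. ∠GDR = 39°  [△GRD]
2. ∠GRH = 99°  [linear pair at R on HD]
3. ∠GDH = 39°  [R on ray DH]
4. ∠GHR = 41°  [△GHR]
5. ∠DHG = 41°  [R on ray HD]
6. ∠DGH = 100°  [△GHD]

∠DGH = 100°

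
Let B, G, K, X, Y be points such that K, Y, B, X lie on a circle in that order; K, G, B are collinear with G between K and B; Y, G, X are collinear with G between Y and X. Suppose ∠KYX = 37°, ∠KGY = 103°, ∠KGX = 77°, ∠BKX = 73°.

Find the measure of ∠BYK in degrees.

1. ∠KBX = 37°  [same arc KX]
2. ∠BXK = 70°  [△KBX]
3. ∠BYK = 110°  [cyclic KYBX, opposite ∠Y+∠X]

∠BYK = 110°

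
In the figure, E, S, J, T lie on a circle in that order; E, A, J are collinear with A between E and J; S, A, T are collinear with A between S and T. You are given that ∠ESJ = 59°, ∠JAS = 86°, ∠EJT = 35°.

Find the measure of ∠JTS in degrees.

1. ∠EAT = 86°  [vertical angles at A]
2. ∠JAT = 94°  [linear pair at A on EJ]
3. ∠JTS = 51°  [△JAT]

∠JTS = 51°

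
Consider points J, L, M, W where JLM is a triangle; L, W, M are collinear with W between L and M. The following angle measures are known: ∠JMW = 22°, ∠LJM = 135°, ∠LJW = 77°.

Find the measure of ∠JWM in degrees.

∠JWM = 100°

1. ∠JML = 22°  [W on ray ML]
2. ∠JLM = 23°  [△JLM]
3. ∠JLW = 23°  [W on ray LM]
4. ∠JWL = 80°  [△JLW]
5. ∠JWM = 100°  [linear pair at W on LM]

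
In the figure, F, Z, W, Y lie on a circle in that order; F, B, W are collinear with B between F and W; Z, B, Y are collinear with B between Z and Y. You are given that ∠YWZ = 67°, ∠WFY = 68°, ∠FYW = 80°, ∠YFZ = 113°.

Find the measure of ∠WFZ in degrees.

∠WFZ = 45°

1. ∠WZY = 68°  [same arc WY]
2. ∠WYZ = 45°  [△ZWY]
3. ∠WFZ = 45°  [same arc ZW]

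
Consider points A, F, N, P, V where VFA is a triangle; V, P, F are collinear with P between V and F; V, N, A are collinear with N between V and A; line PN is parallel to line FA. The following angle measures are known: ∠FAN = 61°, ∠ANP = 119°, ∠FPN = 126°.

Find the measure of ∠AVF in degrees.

1. ∠PNV = 61°  [linear pair at N on VA]
2. ∠NPV = 54°  [linear pair at P on VF]
3. ∠NVP = 65°  [△VPN]
4. ∠AVF = 65°  [P on VF, N on VA]

∠AVF = 65°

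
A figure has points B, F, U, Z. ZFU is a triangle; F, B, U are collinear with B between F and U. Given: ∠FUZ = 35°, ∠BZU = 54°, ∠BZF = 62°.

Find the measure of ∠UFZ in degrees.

1. ∠BUZ = 35°  [B on ray UF]
2. ∠UBZ = 91°  [△ZBU]
3. ∠FBZ = 89°  [linear pair at B on FU]
4. ∠BFZ = 29°  [△ZFB]
5. ∠UFZ = 29°  [B on ray FU]

∠UFZ = 29°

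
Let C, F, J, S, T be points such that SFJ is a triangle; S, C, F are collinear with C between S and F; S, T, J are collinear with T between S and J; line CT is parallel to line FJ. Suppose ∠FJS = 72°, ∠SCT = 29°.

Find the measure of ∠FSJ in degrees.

∠FSJ = 79°

1. ∠CTS = 72°  [CT∥FJ, corresponding at T]
2. ∠CST = 79°  [△SCT]
3. ∠FSJ = 79°  [C on SF, T on SJ]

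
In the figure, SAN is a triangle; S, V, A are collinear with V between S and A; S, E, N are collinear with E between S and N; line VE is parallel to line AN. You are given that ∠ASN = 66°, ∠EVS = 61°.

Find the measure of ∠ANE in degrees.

∠ANE = 53°

1. ∠ESV = 66°  [V on SA, E on SN]
2. ∠SEV = 53°  [△SVE]
3. ∠NEV = 127°  [linear pair at E on SN]
4. ∠ANE = 53°  [VE∥AN, co-interior at N–E]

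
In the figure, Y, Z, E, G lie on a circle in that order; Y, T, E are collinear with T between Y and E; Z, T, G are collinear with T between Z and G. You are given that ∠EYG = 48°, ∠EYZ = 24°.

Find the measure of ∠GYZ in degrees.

∠GYZ = 72°

1. ∠EZG = 48°  [same arc EG]
2. ∠EGZ = 24°  [same arc ZE]
3. ∠GEZ = 108°  [△ZEG]
4. ∠GYZ = 72°  [cyclic YZEG, opposite ∠Y+∠E]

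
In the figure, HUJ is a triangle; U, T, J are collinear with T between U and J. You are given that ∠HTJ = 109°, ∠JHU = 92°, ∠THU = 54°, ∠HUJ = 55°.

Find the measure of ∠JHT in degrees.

1. ∠HJU = 33°  [△HUJ]
2. ∠HJT = 33°  [T on ray JU]
3. ∠JHT = 38°  [△HTJ]

∠JHT = 38°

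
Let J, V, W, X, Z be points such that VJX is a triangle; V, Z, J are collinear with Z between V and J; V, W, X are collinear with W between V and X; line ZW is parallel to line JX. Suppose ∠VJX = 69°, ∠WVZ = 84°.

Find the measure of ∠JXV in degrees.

1. ∠VZW = 69°  [ZW∥JX, corresponding at Z]
2. ∠VWZ = 27°  [△VZW]
3. ∠JXV = 27°  [ZW∥JX, corresponding at W]

∠JXV = 27°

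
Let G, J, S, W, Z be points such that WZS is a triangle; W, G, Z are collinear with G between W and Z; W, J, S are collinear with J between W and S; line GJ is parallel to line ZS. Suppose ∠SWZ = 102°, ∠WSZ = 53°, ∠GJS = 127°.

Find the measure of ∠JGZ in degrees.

1. ∠SZW = 25°  [△WZS]
2. ∠JGW = 25°  [GJ∥ZS, corresponding at G]
3. ∠JGZ = 155°  [linear pair at G on WZ]

∠JGZ = 155°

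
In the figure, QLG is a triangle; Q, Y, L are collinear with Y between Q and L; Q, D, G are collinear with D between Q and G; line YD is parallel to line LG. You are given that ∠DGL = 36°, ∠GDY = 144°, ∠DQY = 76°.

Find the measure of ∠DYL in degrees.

1. ∠QDY = 36°  [linear pair at D on QG]
2. ∠DYQ = 68°  [△QYD]
3. ∠DYL = 112°  [linear pair at Y on QL]

∠DYL = 112°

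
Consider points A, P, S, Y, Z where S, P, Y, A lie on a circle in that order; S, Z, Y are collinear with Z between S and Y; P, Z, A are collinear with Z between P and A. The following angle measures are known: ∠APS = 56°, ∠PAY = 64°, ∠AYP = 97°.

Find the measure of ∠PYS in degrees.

1. ∠ASP = 83°  [cyclic SPYA, opposite ∠S+∠Y]
2. ∠PAS = 41°  [△SPA]
3. ∠PYS = 41°  [same arc SP]

∠PYS = 41°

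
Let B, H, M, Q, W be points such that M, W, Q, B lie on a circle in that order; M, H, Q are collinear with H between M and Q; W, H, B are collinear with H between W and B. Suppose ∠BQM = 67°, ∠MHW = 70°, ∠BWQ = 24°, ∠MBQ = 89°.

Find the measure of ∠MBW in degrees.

1. ∠QHW = 110°  [linear pair at H on MQ]
2. ∠MQW = 46°  [△WHQ]
3. ∠MBW = 46°  [same arc MW]

∠MBW = 46°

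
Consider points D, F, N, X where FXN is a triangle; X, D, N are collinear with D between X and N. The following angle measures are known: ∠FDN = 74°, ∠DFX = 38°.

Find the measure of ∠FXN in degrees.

1. ∠FDX = 106°  [linear pair at D on XN]
2. ∠DXF = 36°  [△FXD]
3. ∠FXN = 36°  [D on ray XN]

∠FXN = 36°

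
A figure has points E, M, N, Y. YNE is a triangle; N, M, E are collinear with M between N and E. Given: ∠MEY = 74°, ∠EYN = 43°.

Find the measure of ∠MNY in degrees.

1. ∠NEY = 74°  [M on ray EN]
2. ∠ENY = 63°  [△YNE]
3. ∠MNY = 63°  [M on ray NE]

∠MNY = 63°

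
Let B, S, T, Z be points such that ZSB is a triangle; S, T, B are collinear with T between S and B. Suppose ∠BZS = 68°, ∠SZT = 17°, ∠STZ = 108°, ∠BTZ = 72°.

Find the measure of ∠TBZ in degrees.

1. ∠TSZ = 55°  [△ZST]
2. ∠BSZ = 55°  [T on ray SB]
3. ∠SBZ = 57°  [△ZSB]
4. ∠TBZ = 57°  [T on ray BS]

∠TBZ = 57°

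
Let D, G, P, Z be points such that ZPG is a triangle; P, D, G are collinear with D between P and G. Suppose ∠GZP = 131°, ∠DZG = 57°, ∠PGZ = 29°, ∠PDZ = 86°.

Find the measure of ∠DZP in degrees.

∠DZP = 74°

1. ∠GPZ = 20°  [△ZPG]
2. ∠DPZ = 20°  [D on ray PG]
3. ∠DZP = 74°  [△ZPD]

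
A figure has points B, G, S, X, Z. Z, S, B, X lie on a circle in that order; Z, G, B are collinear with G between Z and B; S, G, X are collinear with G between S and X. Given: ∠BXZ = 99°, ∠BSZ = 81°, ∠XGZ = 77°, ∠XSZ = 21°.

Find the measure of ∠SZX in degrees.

∠SZX = 116°

1. ∠XBZ = 21°  [same arc ZX]
2. ∠BZX = 60°  [△ZBX]
3. ∠SXZ = 43°  [△ZGX]
4. ∠SZX = 116°  [△ZSX]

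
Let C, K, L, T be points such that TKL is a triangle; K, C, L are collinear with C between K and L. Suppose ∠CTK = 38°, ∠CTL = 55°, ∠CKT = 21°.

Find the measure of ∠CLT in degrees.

1. ∠KCT = 121°  [△TKC]
2. ∠LCT = 59°  [linear pair at C on KL]
3. ∠CLT = 66°  [△TCL]

∠CLT = 66°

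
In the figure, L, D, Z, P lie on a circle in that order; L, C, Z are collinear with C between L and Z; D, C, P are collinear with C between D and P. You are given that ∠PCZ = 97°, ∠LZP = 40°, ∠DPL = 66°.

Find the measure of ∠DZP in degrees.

1. ∠LDP = 40°  [same arc LP]
2. ∠DLP = 74°  [△LDP]
3. ∠DZP = 106°  [cyclic LDZP, opposite ∠L+∠Z]

∠DZP = 106°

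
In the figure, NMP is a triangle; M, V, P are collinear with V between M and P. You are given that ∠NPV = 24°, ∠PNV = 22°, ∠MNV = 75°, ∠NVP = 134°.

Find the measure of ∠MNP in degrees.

1. ∠MPN = 24°  [V on ray PM]
2. ∠MVN = 46°  [linear pair at V on MP]
3. ∠NMV = 59°  [△NMV]
4. ∠NMP = 59°  [V on ray MP]
5. ∠MNP = 97°  [△NMP]

∠MNP = 97°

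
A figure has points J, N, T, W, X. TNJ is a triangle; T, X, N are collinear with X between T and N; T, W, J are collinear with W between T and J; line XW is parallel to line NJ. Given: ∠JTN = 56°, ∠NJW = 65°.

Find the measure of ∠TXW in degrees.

1. ∠NJT = 65°  [W on ray JT]
2. ∠JNT = 59°  [△TNJ]
3. ∠TXW = 59°  [XW∥NJ, corresponding at X]

∠TXW = 59°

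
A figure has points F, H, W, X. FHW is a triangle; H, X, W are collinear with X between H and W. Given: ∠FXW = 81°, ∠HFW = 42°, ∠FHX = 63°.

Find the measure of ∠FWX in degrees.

1. ∠FHW = 63°  [X on ray HW]
2. ∠FWH = 75°  [△FHW]
3. ∠FWX = 75°  [X on ray WH]

∠FWX = 75°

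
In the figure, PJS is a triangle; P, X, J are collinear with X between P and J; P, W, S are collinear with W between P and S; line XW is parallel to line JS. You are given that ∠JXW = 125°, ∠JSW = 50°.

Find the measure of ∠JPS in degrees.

∠JPS = 75°

1. ∠PXW = 55°  [linear pair at X on PJ]
2. ∠JSP = 50°  [W on ray SP]
3. ∠PJS = 55°  [XW∥JS, corresponding at X]
4. ∠JPS = 75°  [△PJS]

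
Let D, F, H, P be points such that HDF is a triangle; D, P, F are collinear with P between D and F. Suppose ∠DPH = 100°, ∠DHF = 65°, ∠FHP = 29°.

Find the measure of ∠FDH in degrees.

∠FDH = 44°

1. ∠FPH = 80°  [linear pair at P on DF]
2. ∠HFP = 71°  [△HPF]
3. ∠DFH = 71°  [P on ray FD]
4. ∠FDH = 44°  [△HDF]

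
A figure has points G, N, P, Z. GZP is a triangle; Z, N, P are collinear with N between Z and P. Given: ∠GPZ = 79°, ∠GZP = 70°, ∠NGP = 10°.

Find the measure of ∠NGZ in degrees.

∠NGZ = 21°

1. ∠GPN = 79°  [N on ray PZ]
2. ∠GZN = 70°  [N on ray ZP]
3. ∠GNP = 91°  [△GNP]
4. ∠GNZ = 89°  [linear pair at N on ZP]
5. ∠NGZ = 21°  [△GZN]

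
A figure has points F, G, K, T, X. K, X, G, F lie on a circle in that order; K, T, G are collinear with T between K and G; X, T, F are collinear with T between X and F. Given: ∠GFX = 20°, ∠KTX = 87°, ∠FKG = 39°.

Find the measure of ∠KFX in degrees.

1. ∠FTG = 87°  [vertical angles at T]
2. ∠FTK = 93°  [linear pair at T on KG]
3. ∠KFX = 48°  [△KTF]

∠KFX = 48°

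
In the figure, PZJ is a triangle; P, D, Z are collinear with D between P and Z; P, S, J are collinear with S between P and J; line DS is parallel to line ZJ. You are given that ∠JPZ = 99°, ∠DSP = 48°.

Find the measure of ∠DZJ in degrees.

∠DZJ = 33°

1. ∠DPS = 99°  [D on PZ, S on PJ]
2. ∠PDS = 33°  [△PDS]
3. ∠SDZ = 147°  [linear pair at D on PZ]
4. ∠DZJ = 33°  [DS∥ZJ, co-interior at Z–D]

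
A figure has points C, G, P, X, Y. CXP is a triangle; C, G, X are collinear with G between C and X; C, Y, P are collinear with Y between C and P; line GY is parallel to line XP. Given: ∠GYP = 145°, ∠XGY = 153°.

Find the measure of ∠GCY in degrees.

1. ∠CYG = 35°  [linear pair at Y on CP]
2. ∠CGY = 27°  [linear pair at G on CX]
3. ∠GCY = 118°  [△CGY]

∠GCY = 118°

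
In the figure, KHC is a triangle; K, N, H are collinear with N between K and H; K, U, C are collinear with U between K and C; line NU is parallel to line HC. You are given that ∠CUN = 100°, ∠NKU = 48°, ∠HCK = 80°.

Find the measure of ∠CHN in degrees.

1. ∠CKH = 48°  [N on KH, U on KC]
2. ∠CHK = 52°  [△KHC]
3. ∠CHN = 52°  [N on ray HK]

∠CHN = 52°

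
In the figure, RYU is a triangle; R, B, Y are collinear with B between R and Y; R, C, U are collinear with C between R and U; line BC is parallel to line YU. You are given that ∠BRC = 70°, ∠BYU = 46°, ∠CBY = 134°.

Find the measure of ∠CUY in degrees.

1. ∠URY = 70°  [B on RY, C on RU]
2. ∠RYU = 46°  [B on ray YR]
3. ∠RUY = 64°  [△RYU]
4. ∠CUY = 64°  [C on ray UR]

∠CUY = 64°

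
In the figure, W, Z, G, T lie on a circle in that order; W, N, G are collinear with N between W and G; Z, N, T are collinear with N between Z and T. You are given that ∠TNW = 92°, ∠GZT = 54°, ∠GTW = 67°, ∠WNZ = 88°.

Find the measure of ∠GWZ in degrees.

∠GWZ = 33°

1. ∠GNZ = 92°  [vertical angles at N]
2. ∠WGZ = 34°  [△ZNG]
3. ∠GZW = 113°  [cyclic WZGT, opposite ∠Z+∠T]
4. ∠GWZ = 33°  [△WZG]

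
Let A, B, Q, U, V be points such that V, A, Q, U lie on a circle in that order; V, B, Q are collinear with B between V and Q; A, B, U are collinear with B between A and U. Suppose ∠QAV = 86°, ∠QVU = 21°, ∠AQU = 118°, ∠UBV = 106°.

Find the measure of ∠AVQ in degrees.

1. ∠QAU = 21°  [same arc QU]
2. ∠AUQ = 41°  [△AQU]
3. ∠AVQ = 41°  [same arc AQ]

∠AVQ = 41°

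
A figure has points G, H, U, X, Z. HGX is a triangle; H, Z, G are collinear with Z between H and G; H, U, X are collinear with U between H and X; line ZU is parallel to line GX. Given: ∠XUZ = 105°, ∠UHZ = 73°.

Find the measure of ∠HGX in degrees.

∠HGX = 32°

1. ∠HUZ = 75°  [linear pair at U on HX]
2. ∠HZU = 32°  [△HZU]
3. ∠HGX = 32°  [ZU∥GX, corresponding at Z]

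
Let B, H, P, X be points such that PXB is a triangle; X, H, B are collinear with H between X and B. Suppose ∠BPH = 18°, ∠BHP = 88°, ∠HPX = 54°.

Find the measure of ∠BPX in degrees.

1. ∠HBP = 74°  [△PHB]
2. ∠PHX = 92°  [linear pair at H on XB]
3. ∠HXP = 34°  [△PXH]
4. ∠PBX = 74°  [H on ray BX]
5. ∠BXP = 34°  [H on ray XB]
6. ∠BPX = 72°  [△PXB]

∠BPX = 72°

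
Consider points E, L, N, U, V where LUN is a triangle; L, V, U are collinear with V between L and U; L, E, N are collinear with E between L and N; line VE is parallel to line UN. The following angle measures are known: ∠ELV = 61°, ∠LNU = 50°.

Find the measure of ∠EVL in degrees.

1. ∠NLU = 61°  [V on LU, E on LN]
2. ∠LUN = 69°  [△LUN]
3. ∠EVL = 69°  [VE∥UN, corresponding at V]

∠EVL = 69°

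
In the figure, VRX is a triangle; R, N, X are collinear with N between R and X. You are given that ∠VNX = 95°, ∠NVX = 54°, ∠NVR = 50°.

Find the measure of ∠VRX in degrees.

∠VRX = 45°

1. ∠RNV = 85°  [linear pair at N on RX]
2. ∠NRV = 45°  [△VRN]
3. ∠VRX = 45°  [N on ray RX]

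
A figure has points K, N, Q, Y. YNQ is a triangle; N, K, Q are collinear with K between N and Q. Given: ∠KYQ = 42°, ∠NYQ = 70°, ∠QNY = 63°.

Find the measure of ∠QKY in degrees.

1. ∠NQY = 47°  [△YNQ]
2. ∠KQY = 47°  [K on ray QN]
3. ∠QKY = 91°  [△YKQ]

∠QKY = 91°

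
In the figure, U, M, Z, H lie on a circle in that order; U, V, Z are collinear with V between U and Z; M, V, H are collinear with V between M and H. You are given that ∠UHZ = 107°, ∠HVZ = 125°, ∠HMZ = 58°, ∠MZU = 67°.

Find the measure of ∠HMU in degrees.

∠HMU = 15°

1. ∠UMZ = 73°  [cyclic UMZH, opposite ∠M+∠H]
2. ∠MVU = 125°  [vertical angles at V]
3. ∠MUZ = 40°  [△UMZ]
4. ∠HMU = 15°  [△UVM]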